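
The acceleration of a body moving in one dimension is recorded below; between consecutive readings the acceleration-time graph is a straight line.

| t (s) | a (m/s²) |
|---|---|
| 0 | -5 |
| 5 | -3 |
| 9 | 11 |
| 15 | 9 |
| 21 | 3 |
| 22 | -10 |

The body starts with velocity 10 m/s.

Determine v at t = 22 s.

Δv equals the area under the a-t graph; then v = v₀ + Δv.
0–5 s: ½(-5 + -3)(5) = -20 m/s
5–9 s: ½(-3 + 11)(4) = 16 m/s
9–15 s: ½(11 + 9)(6) = 60 m/s
15–21 s: ½(9 + 3)(6) = 36 m/s
21–22 s: ½(3 + -10)(1) = -3.5 m/s
Δv = 88.5 m/s, so v(22) = 10 + (88.5) = 98.5 m/s.

98.5 m/s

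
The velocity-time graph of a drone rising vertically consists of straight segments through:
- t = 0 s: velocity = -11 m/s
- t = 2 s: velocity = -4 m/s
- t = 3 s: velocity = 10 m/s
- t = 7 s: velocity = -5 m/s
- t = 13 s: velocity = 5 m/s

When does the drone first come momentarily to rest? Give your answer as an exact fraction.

v changes sign on 2–3 s (from -4 to 10); the graph is linear there, so v = 0 at t = 2 + (4)·(3 − 2)/(10 − -4) = 16/7 s.

t = 16/7 s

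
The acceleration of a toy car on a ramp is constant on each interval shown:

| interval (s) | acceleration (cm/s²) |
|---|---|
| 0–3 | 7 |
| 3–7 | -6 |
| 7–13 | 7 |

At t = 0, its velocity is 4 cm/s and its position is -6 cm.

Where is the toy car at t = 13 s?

221.5 cm

On each constant-a segment, Δv = aΔt and Δx = v₀Δt + ½aΔt²; chain segment to segment.
0–3 s: v starts 4 cm/s; Δx = 4·3 + ½·7·3² = 43.5 cm; v ends 25 cm/s.
3–7 s: v starts 25 cm/s; Δx = 25·4 + ½·-6·4² = 52 cm; v ends 1 cm/s.
7–13 s: v starts 1 cm/s; Δx = 1·6 + ½·7·6² = 132 cm; v ends 43 cm/s.
x(13) = -6 + Σ Δx = 221.5 cm.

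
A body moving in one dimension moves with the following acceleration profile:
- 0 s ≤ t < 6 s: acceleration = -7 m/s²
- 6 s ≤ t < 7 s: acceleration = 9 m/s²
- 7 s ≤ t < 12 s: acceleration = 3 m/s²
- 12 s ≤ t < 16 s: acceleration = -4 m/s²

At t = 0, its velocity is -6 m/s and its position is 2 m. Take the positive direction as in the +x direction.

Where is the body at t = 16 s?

-489 m

On each constant-a segment, Δv = aΔt and Δx = v₀Δt + ½aΔt²; chain segment to segment.
0–6 s: v starts -6 m/s; Δx = -6·6 + ½·-7·6² = -162 m; v ends -48 m/s.
6–7 s: v starts -48 m/s; Δx = -48·1 + ½·9·1² = -43.5 m; v ends -39 m/s.
7–12 s: v starts -39 m/s; Δx = -39·5 + ½·3·5² = -157.5 m; v ends -24 m/s.
12–16 s: v starts -24 m/s; Δx = -24·4 + ½·-4·4² = -128 m; v ends -40 m/s.
x(16) = 2 + Σ Δx = -489 m.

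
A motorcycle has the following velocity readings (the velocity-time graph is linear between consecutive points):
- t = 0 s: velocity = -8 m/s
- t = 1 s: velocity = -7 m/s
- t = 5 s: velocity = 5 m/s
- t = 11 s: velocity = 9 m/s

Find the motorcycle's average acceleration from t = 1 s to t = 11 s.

1.6 m/s²

Average acceleration = Δv/Δt = (9 − -7)/(11 − 1) = 1.6 m/s².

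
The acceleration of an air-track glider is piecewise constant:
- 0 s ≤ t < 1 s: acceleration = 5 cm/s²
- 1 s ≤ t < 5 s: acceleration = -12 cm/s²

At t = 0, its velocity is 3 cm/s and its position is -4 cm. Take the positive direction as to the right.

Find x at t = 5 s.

On each constant-a segment, Δv = aΔt and Δx = v₀Δt + ½aΔt²; chain segment to segment.
0–1 s: v starts 3 cm/s; Δx = 3·1 + ½·5·1² = 5.5 cm; v ends 8 cm/s.
1–5 s: v starts 8 cm/s; Δx = 8·4 + ½·-12·4² = -64 cm; v ends -40 cm/s.
x(5) = -4 + Σ Δx = -62.5 cm.

-62.5 cm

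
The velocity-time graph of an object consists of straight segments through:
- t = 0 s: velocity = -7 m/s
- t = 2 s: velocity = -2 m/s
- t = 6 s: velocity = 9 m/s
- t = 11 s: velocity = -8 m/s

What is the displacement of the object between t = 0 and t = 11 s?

7.5 m

Net displacement equals the area under the velocity-time graph (areas below the axis count negative).
0–2 s: ½(-7 + -2)(2) = -9 m
2–6 s: ½(-2 + 9)(4) = 14 m
6–11 s: ½(9 + -8)(5) = 2.5 m
Net displacement = 7.5 m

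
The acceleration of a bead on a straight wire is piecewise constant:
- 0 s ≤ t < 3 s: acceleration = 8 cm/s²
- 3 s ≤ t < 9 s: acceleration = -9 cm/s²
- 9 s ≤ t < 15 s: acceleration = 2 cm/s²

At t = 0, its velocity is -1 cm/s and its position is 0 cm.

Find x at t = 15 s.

-141 cm

On each constant-a segment, Δv = aΔt and Δx = v₀Δt + ½aΔt²; chain segment to segment.
0–3 s: v starts -1 cm/s; Δx = -1·3 + ½·8·3² = 33 cm; v ends 23 cm/s.
3–9 s: v starts 23 cm/s; Δx = 23·6 + ½·-9·6² = -24 cm; v ends -31 cm/s.
9–15 s: v starts -31 cm/s; Δx = -31·6 + ½·2·6² = -150 cm; v ends -19 cm/s.
x(15) = 0 + Σ Δx = -141 cm.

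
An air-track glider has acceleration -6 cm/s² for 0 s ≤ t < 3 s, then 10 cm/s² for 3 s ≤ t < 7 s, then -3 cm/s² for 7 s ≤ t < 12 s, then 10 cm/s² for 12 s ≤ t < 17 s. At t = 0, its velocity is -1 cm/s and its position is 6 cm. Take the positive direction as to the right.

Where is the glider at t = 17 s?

202.5 cm

On each constant-a segment, Δv = aΔt and Δx = v₀Δt + ½aΔt²; chain segment to segment.
0–3 s: v starts -1 cm/s; Δx = -1·3 + ½·-6·3² = -30 cm; v ends -19 cm/s.
3–7 s: v starts -19 cm/s; Δx = -19·4 + ½·10·4² = 4 cm; v ends 21 cm/s.
7–12 s: v starts 21 cm/s; Δx = 21·5 + ½·-3·5² = 67.5 cm; v ends 6 cm/s.
12–17 s: v starts 6 cm/s; Δx = 6·5 + ½·10·5² = 155 cm; v ends 56 cm/s.
x(17) = 6 + Σ Δx = 202.5 cm.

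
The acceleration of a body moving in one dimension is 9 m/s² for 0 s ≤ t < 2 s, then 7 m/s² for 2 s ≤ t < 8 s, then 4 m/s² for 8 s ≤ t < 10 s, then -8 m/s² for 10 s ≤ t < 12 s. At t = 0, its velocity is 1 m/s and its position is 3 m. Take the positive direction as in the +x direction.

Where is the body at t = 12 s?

On each constant-a segment, Δv = aΔt and Δx = v₀Δt + ½aΔt²; chain segment to segment.
0–2 s: v starts 1 m/s; Δx = 1·2 + ½·9·2² = 20 m; v ends 19 m/s.
2–8 s: v starts 19 m/s; Δx = 19·6 + ½·7·6² = 240 m; v ends 61 m/s.
8–10 s: v starts 61 m/s; Δx = 61·2 + ½·4·2² = 130 m; v ends 69 m/s.
10–12 s: v starts 69 m/s; Δx = 69·2 + ½·-8·2² = 122 m; v ends 53 m/s.
x(12) = 3 + Σ Δx = 515 m.

515 m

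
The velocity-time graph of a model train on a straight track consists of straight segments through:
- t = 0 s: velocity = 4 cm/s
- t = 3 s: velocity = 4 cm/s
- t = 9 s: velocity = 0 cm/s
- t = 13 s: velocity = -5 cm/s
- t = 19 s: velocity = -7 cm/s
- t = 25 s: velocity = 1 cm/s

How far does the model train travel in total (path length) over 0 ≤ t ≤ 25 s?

88.75 cm

Total distance travelled is ∫|v| dt — sum the magnitudes of each area piece.
0–3 s: |4| × 3 = 12 cm
3–9 s: |½(4 + 0)(6)| = 12 cm
9–13 s: |½(0 + -5)(4)| = 10 cm
13–19 s: |½(-5 + -7)(6)| = 36 cm
19–25 s: v = 0 at t = 24.25 s; triangle areas 18.375 + 0.375 = 18.75 cm
Total distance = 88.75 cm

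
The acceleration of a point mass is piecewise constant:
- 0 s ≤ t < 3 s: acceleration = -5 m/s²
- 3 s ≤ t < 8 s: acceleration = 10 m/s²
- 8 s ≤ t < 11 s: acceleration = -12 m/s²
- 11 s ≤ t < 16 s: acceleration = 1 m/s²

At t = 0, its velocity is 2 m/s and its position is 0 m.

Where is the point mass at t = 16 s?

On each constant-a segment, Δv = aΔt and Δx = v₀Δt + ½aΔt²; chain segment to segment.
0–3 s: v starts 2 m/s; Δx = 2·3 + ½·-5·3² = -16.5 m; v ends -13 m/s.
3–8 s: v starts -13 m/s; Δx = -13·5 + ½·10·5² = 60 m; v ends 37 m/s.
8–11 s: v starts 37 m/s; Δx = 37·3 + ½·-12·3² = 57 m; v ends 1 m/s.
11–16 s: v starts 1 m/s; Δx = 1·5 + ½·1·5² = 17.5 m; v ends 6 m/s.
x(16) = 0 + Σ Δx = 118 m.

118 m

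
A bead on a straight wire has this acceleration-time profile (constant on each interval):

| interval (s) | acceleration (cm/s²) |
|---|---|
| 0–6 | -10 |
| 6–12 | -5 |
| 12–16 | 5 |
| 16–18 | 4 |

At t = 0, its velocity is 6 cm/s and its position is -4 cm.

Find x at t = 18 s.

On each constant-a segment, Δv = aΔt and Δx = v₀Δt + ½aΔt²; chain segment to segment.
0–6 s: v starts 6 cm/s; Δx = 6·6 + ½·-10·6² = -144 cm; v ends -54 cm/s.
6–12 s: v starts -54 cm/s; Δx = -54·6 + ½·-5·6² = -414 cm; v ends -84 cm/s.
12–16 s: v starts -84 cm/s; Δx = -84·4 + ½·5·4² = -296 cm; v ends -64 cm/s.
16–18 s: v starts -64 cm/s; Δx = -64·2 + ½·4·2² = -120 cm; v ends -56 cm/s.
x(18) = -4 + Σ Δx = -978 cm.

-978 cm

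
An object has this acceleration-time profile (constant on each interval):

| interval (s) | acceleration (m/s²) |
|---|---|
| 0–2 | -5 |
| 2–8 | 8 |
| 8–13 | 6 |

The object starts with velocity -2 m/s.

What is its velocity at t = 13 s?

66 m/s

Δv equals the area under the a-t graph; then v = v₀ + Δv.
0–2 s: -5 × 2 = -10 m/s
2–8 s: 8 × 6 = 48 m/s
8–13 s: 6 × 5 = 30 m/s
Δv = 68 m/s, so v(13) = -2 + (68) = 66 m/s.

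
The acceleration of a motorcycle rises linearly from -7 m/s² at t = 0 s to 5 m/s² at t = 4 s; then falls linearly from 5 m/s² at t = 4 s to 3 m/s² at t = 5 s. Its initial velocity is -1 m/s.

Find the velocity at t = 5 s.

Δv equals the area under the a-t graph; then v = v₀ + Δv.
0–4 s: ½(-7 + 5)(4) = -4 m/s
4–5 s: ½(5 + 3)(1) = 4 m/s
Δv = 0 m/s, so v(5) = -1 + (0) = -1 m/s.

-1 m/s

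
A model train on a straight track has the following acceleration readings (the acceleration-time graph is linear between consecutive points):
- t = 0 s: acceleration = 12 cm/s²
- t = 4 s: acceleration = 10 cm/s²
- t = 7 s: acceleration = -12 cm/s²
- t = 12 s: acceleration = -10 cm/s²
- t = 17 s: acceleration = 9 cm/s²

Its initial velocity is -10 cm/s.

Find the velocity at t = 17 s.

-26.5 cm/s

Δv equals the area under the a-t graph; then v = v₀ + Δv.
0–4 s: ½(12 + 10)(4) = 44 cm/s
4–7 s: ½(10 + -12)(3) = -3 cm/s
7–12 s: ½(-12 + -10)(5) = -55 cm/s
12–17 s: ½(-10 + 9)(5) = -2.5 cm/s
Δv = -16.5 cm/s, so v(17) = -10 + (-16.5) = -26.5 cm/s.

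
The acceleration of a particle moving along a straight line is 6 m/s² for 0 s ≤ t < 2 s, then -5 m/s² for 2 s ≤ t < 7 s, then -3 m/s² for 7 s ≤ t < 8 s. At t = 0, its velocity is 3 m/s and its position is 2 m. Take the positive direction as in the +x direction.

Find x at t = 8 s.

On each constant-a segment, Δv = aΔt and Δx = v₀Δt + ½aΔt²; chain segment to segment.
0–2 s: v starts 3 m/s; Δx = 3·2 + ½·6·2² = 18 m; v ends 15 m/s.
2–7 s: v starts 15 m/s; Δx = 15·5 + ½·-5·5² = 12.5 m; v ends -10 m/s.
7–8 s: v starts -10 m/s; Δx = -10·1 + ½·-3·1² = -11.5 m; v ends -13 m/s.
x(8) = 2 + Σ Δx = 21 m.

21 m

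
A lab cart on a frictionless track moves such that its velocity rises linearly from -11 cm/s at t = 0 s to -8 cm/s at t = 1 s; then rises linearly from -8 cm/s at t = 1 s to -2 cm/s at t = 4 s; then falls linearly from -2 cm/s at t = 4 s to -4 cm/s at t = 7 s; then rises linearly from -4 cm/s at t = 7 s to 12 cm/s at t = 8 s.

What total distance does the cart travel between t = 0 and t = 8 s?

38.5 cm

Total distance travelled is ∫|v| dt — sum the magnitudes of each area piece.
0–1 s: |½(-11 + -8)(1)| = 9.5 cm
1–4 s: |½(-8 + -2)(3)| = 15 cm
4–7 s: |½(-2 + -4)(3)| = 9 cm
7–8 s: v = 0 at t = 7.25 s; triangle areas 0.5 + 4.5 = 5 cm
Total distance = 38.5 cm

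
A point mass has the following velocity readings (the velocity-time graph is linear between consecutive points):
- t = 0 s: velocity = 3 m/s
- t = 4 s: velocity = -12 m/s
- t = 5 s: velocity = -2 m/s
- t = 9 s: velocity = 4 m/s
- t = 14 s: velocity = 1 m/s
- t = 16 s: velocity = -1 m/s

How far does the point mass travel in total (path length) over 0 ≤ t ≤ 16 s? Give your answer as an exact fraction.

Distance (not displacement) is the total path length: add the absolute areas under v-t.
0–4 s: v = 0 at t = 0.8 s; triangle areas 1.2 + 19.2 = 20.4 m
4–5 s: |½(-12 + -2)(1)| = 7 m
5–9 s: v = 0 at t = 19/3 s; triangle areas 4/3 + 16/3 = 20/3 m
9–14 s: |½(4 + 1)(5)| = 12.5 m
14–16 s: v = 0 at t = 15 s; triangle areas 0.5 + 0.5 = 1 m
Total distance = 1427/30 m

1427/30 m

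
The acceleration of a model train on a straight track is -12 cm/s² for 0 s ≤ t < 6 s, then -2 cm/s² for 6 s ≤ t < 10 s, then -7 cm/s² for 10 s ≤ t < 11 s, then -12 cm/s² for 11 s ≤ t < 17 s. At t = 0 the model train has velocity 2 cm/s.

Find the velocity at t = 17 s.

-157 cm/s

Δv equals the area under the a-t graph; then v = v₀ + Δv.
0–6 s: -12 × 6 = -72 cm/s
6–10 s: -2 × 4 = -8 cm/s
10–11 s: -7 × 1 = -7 cm/s
11–17 s: -12 × 6 = -72 cm/s
Δv = -159 cm/s, so v(17) = 2 + (-159) = -157 cm/s.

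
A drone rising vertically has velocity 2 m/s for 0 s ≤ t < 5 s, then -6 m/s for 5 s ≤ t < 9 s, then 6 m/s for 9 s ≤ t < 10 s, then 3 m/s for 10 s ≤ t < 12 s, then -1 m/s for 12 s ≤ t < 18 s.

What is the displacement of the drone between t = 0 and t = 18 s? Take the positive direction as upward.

Displacement is the signed area under the v-t curve.
0–5 s: 2 × 5 = 10 m
5–9 s: -6 × 4 = -24 m
9–10 s: 6 × 1 = 6 m
10–12 s: 3 × 2 = 6 m
12–18 s: -1 × 6 = -6 m
Net displacement = -8 m

-8 m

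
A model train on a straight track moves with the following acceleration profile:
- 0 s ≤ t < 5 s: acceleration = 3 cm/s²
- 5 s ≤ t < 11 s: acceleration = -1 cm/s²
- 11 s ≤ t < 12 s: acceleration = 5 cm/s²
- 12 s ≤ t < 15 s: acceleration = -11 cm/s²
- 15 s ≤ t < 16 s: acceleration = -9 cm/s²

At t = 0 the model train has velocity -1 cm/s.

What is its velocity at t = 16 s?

Δv equals the area under the a-t graph; then v = v₀ + Δv.
0–5 s: 3 × 5 = 15 cm/s
5–11 s: -1 × 6 = -6 cm/s
11–12 s: 5 × 1 = 5 cm/s
12–15 s: -11 × 3 = -33 cm/s
15–16 s: -9 × 1 = -9 cm/s
Δv = -28 cm/s, so v(16) = -1 + (-28) = -29 cm/s.

-29 cm/s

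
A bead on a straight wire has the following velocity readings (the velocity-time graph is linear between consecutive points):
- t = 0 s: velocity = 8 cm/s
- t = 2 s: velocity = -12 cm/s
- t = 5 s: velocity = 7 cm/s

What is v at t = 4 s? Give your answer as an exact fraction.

2/3 cm/s

On 2–5 s the graph is linear from -12 to 7 cm/s: v(4) = -12 + (7 − -12)·(4 − 2)/(5 − 2) = 2/3 cm/s.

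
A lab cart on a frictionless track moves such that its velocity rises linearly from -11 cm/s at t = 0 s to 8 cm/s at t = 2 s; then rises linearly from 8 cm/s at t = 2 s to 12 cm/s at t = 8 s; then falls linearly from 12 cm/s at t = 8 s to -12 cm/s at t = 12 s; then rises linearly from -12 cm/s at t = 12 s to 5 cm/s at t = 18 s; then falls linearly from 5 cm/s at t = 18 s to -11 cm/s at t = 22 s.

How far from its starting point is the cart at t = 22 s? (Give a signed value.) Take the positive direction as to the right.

24 cm

Displacement is the signed area under the v-t curve.
0–2 s: ½(-11 + 8)(2) = -3 cm
2–8 s: ½(8 + 12)(6) = 60 cm
8–12 s: ½(12 + -12)(4) = 0 cm
12–18 s: ½(-12 + 5)(6) = -21 cm
18–22 s: ½(5 + -11)(4) = -12 cm
Net displacement = 24 cm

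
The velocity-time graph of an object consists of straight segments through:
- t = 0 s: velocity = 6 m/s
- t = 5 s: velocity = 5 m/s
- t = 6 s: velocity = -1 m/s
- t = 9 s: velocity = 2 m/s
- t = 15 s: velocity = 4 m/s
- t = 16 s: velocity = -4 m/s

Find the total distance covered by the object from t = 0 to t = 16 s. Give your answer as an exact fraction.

Total distance travelled is ∫|v| dt — sum the magnitudes of each area piece.
0–5 s: |½(6 + 5)(5)| = 27.5 m
5–6 s: v = 0 at t = 35/6 s; triangle areas 25/12 + 1/12 = 13/6 m
6–9 s: v = 0 at t = 7 s; triangle areas 0.5 + 2 = 2.5 m
9–15 s: |½(2 + 4)(6)| = 18 m
15–16 s: v = 0 at t = 15.5 s; triangle areas 1 + 1 = 2 m
Total distance = 313/6 m

313/6 m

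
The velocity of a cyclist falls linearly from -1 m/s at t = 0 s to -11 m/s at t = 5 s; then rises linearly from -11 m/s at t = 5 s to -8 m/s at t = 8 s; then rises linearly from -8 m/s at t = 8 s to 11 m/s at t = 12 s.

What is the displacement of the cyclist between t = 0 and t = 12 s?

Displacement is the signed area under the v-t curve.
0–5 s: ½(-1 + -11)(5) = -30 m
5–8 s: ½(-11 + -8)(3) = -28.5 m
8–12 s: ½(-8 + 11)(4) = 6 m
Net displacement = -52.5 m

-52.5 m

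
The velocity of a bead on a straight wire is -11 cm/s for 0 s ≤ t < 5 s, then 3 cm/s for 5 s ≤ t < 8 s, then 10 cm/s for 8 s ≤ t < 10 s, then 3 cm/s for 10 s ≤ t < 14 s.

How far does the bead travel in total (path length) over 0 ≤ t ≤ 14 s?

96 cm

Total distance travelled is ∫|v| dt — sum the magnitudes of each area piece.
0–5 s: |-11| × 5 = 55 cm
5–8 s: |3| × 3 = 9 cm
8–10 s: |10| × 2 = 20 cm
10–14 s: |3| × 4 = 12 cm
Total distance = 96 cm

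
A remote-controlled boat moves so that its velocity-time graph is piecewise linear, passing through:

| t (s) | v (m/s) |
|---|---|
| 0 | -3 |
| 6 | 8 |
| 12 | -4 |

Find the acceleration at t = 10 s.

-2 m/s²

Acceleration is the slope of the v-t graph on 6–12 s: (-4 − 8)/(12 − 6) = -2 m/s².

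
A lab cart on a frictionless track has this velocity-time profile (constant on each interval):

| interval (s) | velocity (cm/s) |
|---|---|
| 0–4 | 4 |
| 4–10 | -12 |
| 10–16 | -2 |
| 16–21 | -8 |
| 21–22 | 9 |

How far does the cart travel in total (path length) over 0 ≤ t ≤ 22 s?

Distance (not displacement) is the total path length: add the absolute areas under v-t.
0–4 s: |4| × 4 = 16 cm
4–10 s: |-12| × 6 = 72 cm
10–16 s: |-2| × 6 = 12 cm
16–21 s: |-8| × 5 = 40 cm
21–22 s: |9| × 1 = 9 cm
Total distance = 149 cm

149 cm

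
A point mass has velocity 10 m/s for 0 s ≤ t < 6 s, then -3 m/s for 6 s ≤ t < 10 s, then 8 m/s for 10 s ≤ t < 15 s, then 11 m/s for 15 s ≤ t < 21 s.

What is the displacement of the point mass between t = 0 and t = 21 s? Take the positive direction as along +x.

Displacement is the signed area under the v-t curve.
0–6 s: 10 × 6 = 60 m
6–10 s: -3 × 4 = -12 m
10–15 s: 8 × 5 = 40 m
15–21 s: 11 × 6 = 66 m
Net displacement = 154 m

154 m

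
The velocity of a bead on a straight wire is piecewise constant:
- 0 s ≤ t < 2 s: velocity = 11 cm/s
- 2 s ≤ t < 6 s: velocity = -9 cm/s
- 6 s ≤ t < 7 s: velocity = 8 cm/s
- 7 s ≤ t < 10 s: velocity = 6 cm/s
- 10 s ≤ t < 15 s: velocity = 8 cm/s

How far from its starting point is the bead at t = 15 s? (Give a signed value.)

52 cm

Displacement is the signed area under the v-t curve.
0–2 s: 11 × 2 = 22 cm
2–6 s: -9 × 4 = -36 cm
6–7 s: 8 × 1 = 8 cm
7–10 s: 6 × 3 = 18 cm
10–15 s: 8 × 5 = 40 cm
Net displacement = 52 cm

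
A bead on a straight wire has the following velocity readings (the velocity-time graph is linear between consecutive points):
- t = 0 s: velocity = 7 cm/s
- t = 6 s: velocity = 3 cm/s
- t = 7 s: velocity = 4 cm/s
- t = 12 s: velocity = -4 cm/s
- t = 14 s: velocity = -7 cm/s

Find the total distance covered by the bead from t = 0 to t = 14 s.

Distance (not displacement) is the total path length: add the absolute areas under v-t.
0–6 s: |½(7 + 3)(6)| = 30 cm
6–7 s: |½(3 + 4)(1)| = 3.5 cm
7–12 s: v = 0 at t = 9.5 s; triangle areas 5 + 5 = 10 cm
12–14 s: |½(-4 + -7)(2)| = 11 cm
Total distance = 54.5 cm

54.5 cm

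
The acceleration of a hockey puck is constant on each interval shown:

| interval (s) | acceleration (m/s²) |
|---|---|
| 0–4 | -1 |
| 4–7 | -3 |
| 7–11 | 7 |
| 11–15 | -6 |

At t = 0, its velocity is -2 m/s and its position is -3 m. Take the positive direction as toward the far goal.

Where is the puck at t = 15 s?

On each constant-a segment, Δv = aΔt and Δx = v₀Δt + ½aΔt²; chain segment to segment.
0–4 s: v starts -2 m/s; Δx = -2·4 + ½·-1·4² = -16 m; v ends -6 m/s.
4–7 s: v starts -6 m/s; Δx = -6·3 + ½·-3·3² = -31.5 m; v ends -15 m/s.
7–11 s: v starts -15 m/s; Δx = -15·4 + ½·7·4² = -4 m; v ends 13 m/s.
11–15 s: v starts 13 m/s; Δx = 13·4 + ½·-6·4² = 4 m; v ends -11 m/s.
x(15) = -3 + Σ Δx = -50.5 m.

-50.5 m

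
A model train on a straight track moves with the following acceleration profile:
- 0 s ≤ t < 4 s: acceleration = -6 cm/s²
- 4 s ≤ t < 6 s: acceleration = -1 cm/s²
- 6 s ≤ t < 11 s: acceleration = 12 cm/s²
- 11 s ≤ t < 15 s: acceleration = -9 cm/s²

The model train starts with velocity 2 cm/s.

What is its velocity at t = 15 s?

0 cm/s

Δv equals the area under the a-t graph; then v = v₀ + Δv.
0–4 s: -6 × 4 = -24 cm/s
4–6 s: -1 × 2 = -2 cm/s
6–11 s: 12 × 5 = 60 cm/s
11–15 s: -9 × 4 = -36 cm/s
Δv = -2 cm/s, so v(15) = 2 + (-2) = 0 cm/s.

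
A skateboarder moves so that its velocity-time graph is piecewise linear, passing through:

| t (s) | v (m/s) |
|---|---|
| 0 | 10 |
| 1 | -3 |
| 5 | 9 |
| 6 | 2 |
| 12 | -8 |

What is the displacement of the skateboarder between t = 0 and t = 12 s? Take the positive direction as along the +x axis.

3 m

Displacement is the signed area under the v-t curve.
0–1 s: ½(10 + -3)(1) = 3.5 m
1–5 s: ½(-3 + 9)(4) = 12 m
5–6 s: ½(9 + 2)(1) = 5.5 m
6–12 s: ½(2 + -8)(6) = -18 m
Net displacement = 3 m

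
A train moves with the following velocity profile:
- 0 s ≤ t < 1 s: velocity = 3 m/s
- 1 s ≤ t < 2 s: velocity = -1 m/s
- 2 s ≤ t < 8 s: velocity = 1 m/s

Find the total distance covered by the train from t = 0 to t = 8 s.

10 m

Distance (not displacement) is the total path length: add the absolute areas under v-t.
0–1 s: |3| × 1 = 3 m
1–2 s: |-1| × 1 = 1 m
2–8 s: |1| × 6 = 6 m
Total distance = 10 m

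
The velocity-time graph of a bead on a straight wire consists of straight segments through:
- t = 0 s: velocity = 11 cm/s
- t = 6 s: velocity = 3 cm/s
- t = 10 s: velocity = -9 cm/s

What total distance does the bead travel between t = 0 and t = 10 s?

57 cm

Total distance travelled is ∫|v| dt — sum the magnitudes of each area piece.
0–6 s: |½(11 + 3)(6)| = 42 cm
6–10 s: v = 0 at t = 7 s; triangle areas 1.5 + 13.5 = 15 cm
Total distance = 57 cm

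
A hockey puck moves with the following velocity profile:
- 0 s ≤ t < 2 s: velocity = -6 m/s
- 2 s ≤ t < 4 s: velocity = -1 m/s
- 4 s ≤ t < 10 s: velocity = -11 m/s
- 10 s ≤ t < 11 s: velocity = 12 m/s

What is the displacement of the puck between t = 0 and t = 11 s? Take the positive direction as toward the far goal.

-68 m

Net displacement equals the area under the velocity-time graph (areas below the axis count negative).
0–2 s: -6 × 2 = -12 m
2–4 s: -1 × 2 = -2 m
4–10 s: -11 × 6 = -66 m
10–11 s: 12 × 1 = 12 m
Net displacement = -68 m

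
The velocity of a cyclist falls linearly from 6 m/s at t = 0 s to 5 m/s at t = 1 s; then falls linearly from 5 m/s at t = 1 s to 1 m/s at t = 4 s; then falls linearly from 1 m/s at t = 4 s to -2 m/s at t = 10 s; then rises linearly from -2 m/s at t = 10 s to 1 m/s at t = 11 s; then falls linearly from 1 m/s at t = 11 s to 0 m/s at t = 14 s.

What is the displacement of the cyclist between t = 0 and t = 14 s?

Net displacement equals the area under the velocity-time graph (areas below the axis count negative).
0–1 s: ½(6 + 5)(1) = 5.5 m
1–4 s: ½(5 + 1)(3) = 9 m
4–10 s: ½(1 + -2)(6) = -3 m
10–11 s: ½(-2 + 1)(1) = -0.5 m
11–14 s: ½(1 + 0)(3) = 1.5 m
Net displacement = 12.5 m

12.5 m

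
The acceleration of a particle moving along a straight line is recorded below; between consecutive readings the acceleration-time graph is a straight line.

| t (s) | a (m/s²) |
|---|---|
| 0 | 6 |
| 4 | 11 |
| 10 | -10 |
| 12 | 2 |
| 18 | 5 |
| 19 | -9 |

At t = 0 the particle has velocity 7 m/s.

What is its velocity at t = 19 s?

55 m/s

Δv equals the area under the a-t graph; then v = v₀ + Δv.
0–4 s: ½(6 + 11)(4) = 34 m/s
4–10 s: ½(11 + -10)(6) = 3 m/s
10–12 s: ½(-10 + 2)(2) = -8 m/s
12–18 s: ½(2 + 5)(6) = 21 m/s
18–19 s: ½(5 + -9)(1) = -2 m/s
Δv = 48 m/s, so v(19) = 7 + (48) = 55 m/s.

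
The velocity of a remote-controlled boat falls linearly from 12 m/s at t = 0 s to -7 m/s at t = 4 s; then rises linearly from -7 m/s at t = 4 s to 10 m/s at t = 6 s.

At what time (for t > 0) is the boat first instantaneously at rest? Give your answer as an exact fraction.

t = 48/19 s

v changes sign on 0–4 s (from 12 to -7); the graph is linear there, so v = 0 at t = 0 + (-12)·(4 − 0)/(-7 − 12) = 48/19 s.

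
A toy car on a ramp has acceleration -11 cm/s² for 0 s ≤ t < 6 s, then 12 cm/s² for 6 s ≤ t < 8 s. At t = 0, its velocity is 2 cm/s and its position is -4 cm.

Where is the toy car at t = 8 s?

On each constant-a segment, Δv = aΔt and Δx = v₀Δt + ½aΔt²; chain segment to segment.
0–6 s: v starts 2 cm/s; Δx = 2·6 + ½·-11·6² = -186 cm; v ends -64 cm/s.
6–8 s: v starts -64 cm/s; Δx = -64·2 + ½·12·2² = -104 cm; v ends -40 cm/s.
x(8) = -4 + Σ Δx = -294 cm.

-294 cm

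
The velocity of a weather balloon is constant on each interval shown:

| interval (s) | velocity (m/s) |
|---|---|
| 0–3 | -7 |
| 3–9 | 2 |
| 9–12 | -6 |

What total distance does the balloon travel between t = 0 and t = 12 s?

Total distance travelled is ∫|v| dt — sum the magnitudes of each area piece.
0–3 s: |-7| × 3 = 21 m
3–9 s: |2| × 6 = 12 m
9–12 s: |-6| × 3 = 18 m
Total distance = 51 m

51 m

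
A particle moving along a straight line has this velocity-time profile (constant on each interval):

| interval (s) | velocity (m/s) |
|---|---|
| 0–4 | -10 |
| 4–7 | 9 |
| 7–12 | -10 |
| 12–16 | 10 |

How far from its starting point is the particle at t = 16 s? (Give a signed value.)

-23 m

Net displacement equals the area under the velocity-time graph (areas below the axis count negative).
0–4 s: -10 × 4 = -40 m
4–7 s: 9 × 3 = 27 m
7–12 s: -10 × 5 = -50 m
12–16 s: 10 × 4 = 40 m
Net displacement = -23 m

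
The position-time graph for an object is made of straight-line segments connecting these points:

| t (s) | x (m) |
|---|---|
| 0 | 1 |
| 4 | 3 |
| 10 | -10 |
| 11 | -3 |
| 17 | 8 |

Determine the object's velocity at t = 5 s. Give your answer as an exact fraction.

Velocity is the slope of the x-t graph on 4–10 s: (-10 − 3)/(10 − 4) = -13/6 m/s.

-13/6 m/s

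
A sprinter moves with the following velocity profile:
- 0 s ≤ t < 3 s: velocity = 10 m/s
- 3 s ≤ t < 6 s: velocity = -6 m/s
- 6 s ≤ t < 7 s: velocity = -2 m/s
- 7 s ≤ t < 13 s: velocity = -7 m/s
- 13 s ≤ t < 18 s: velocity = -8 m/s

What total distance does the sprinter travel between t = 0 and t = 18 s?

132 m

Distance (not displacement) is the total path length: add the absolute areas under v-t.
0–3 s: |10| × 3 = 30 m
3–6 s: |-6| × 3 = 18 m
6–7 s: |-2| × 1 = 2 m
7–13 s: |-7| × 6 = 42 m
13–18 s: |-8| × 5 = 40 m
Total distance = 132 m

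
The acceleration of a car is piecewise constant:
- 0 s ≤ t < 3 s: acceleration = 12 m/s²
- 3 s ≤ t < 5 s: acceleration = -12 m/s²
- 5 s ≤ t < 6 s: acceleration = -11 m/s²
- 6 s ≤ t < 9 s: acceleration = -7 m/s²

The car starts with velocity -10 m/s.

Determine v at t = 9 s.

-30 m/s

Δv equals the area under the a-t graph; then v = v₀ + Δv.
0–3 s: 12 × 3 = 36 m/s
3–5 s: -12 × 2 = -24 m/s
5–6 s: -11 × 1 = -11 m/s
6–9 s: -7 × 3 = -21 m/s
Δv = -20 m/s, so v(9) = -10 + (-20) = -30 m/s.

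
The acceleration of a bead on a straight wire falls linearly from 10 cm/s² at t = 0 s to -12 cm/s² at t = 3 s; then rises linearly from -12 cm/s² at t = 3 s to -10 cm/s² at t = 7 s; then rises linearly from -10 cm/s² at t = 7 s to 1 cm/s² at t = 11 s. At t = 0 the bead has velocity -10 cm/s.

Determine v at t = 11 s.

Δv equals the area under the a-t graph; then v = v₀ + Δv.
0–3 s: ½(10 + -12)(3) = -3 cm/s
3–7 s: ½(-12 + -10)(4) = -44 cm/s
7–11 s: ½(-10 + 1)(4) = -18 cm/s
Δv = -65 cm/s, so v(11) = -10 + (-65) = -75 cm/s.

-75 cm/s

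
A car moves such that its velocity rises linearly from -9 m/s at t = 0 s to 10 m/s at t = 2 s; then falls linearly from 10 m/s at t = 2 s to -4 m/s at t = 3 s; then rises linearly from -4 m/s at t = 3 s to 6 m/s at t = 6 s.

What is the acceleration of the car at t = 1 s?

Acceleration is the slope of the v-t graph on 0–2 s: (10 − -9)/(2 − 0) = 9.5 m/s².

9.5 m/s²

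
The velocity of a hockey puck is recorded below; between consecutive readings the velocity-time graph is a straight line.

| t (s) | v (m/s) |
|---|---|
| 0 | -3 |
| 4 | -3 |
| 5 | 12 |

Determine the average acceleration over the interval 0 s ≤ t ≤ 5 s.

3 m/s²

Average acceleration = Δv/Δt = (12 − -3)/(5 − 0) = 3 m/s².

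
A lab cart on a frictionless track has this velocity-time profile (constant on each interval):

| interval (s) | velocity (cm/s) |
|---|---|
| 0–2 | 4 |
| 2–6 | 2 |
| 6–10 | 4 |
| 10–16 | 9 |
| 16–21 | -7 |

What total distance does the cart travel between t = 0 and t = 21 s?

Total distance travelled is ∫|v| dt — sum the magnitudes of each area piece.
0–2 s: |4| × 2 = 8 cm
2–6 s: |2| × 4 = 8 cm
6–10 s: |4| × 4 = 16 cm
10–16 s: |9| × 6 = 54 cm
16–21 s: |-7| × 5 = 35 cm
Total distance = 121 cm

121 cm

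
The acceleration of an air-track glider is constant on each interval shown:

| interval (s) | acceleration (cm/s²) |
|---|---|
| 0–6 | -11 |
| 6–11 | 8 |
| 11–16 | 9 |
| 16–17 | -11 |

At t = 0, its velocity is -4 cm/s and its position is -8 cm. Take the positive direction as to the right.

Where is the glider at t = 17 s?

-508 cm

On each constant-a segment, Δv = aΔt and Δx = v₀Δt + ½aΔt²; chain segment to segment.
0–6 s: v starts -4 cm/s; Δx = -4·6 + ½·-11·6² = -222 cm; v ends -70 cm/s.
6–11 s: v starts -70 cm/s; Δx = -70·5 + ½·8·5² = -250 cm; v ends -30 cm/s.
11–16 s: v starts -30 cm/s; Δx = -30·5 + ½·9·5² = -37.5 cm; v ends 15 cm/s.
16–17 s: v starts 15 cm/s; Δx = 15·1 + ½·-11·1² = 9.5 cm; v ends 4 cm/s.
x(17) = -8 + Σ Δx = -508 cm.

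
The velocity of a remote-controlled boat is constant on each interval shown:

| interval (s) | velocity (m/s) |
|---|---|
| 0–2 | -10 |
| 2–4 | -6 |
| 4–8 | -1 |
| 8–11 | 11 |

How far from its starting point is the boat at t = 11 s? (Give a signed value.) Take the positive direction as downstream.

-3 m

Displacement is the signed area under the v-t curve.
0–2 s: -10 × 2 = -20 m
2–4 s: -6 × 2 = -12 m
4–8 s: -1 × 4 = -4 m
8–11 s: 11 × 3 = 33 m
Net displacement = -3 m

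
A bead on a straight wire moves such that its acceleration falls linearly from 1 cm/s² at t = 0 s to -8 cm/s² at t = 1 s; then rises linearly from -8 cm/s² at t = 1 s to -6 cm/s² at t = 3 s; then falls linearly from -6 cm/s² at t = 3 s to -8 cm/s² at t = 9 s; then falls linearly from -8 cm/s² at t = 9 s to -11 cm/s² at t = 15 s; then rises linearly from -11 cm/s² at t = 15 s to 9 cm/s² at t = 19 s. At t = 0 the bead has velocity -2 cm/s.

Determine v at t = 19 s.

Δv equals the area under the a-t graph; then v = v₀ + Δv.
0–1 s: ½(1 + -8)(1) = -3.5 cm/s
1–3 s: ½(-8 + -6)(2) = -14 cm/s
3–9 s: ½(-6 + -8)(6) = -42 cm/s
9–15 s: ½(-8 + -11)(6) = -57 cm/s
15–19 s: ½(-11 + 9)(4) = -4 cm/s
Δv = -120.5 cm/s, so v(19) = -2 + (-120.5) = -122.5 cm/s.

-122.5 cm/s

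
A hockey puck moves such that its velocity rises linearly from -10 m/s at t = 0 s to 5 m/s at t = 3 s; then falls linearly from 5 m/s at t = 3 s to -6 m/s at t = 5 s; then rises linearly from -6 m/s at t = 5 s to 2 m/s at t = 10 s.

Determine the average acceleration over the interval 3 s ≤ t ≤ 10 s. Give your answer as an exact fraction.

-3/7 m/s²

Average acceleration = Δv/Δt = (2 − 5)/(10 − 3) = -3/7 m/s².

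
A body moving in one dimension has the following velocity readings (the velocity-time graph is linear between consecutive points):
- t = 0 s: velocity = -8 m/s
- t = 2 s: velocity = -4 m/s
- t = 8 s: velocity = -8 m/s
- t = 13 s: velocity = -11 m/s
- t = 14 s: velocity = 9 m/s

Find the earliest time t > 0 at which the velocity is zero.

t = 13.55 s

v changes sign on 13–14 s (from -11 to 9); the graph is linear there, so v = 0 at t = 13 + (11)·(14 − 13)/(9 − -11) = 13.55 s.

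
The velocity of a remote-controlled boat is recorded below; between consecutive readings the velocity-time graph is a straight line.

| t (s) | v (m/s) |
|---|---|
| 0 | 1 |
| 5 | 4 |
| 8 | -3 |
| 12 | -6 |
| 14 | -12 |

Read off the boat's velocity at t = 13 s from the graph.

On 12–14 s the graph is linear from -6 to -12 m/s: v(13) = -6 + (-12 − -6)·(13 − 12)/(14 − 12) = -9 m/s.

-9 m/s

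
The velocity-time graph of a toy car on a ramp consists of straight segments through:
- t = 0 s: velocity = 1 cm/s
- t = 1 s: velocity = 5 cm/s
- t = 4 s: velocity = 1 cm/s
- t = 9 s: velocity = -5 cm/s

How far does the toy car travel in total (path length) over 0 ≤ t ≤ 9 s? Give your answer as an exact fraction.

Total distance travelled is ∫|v| dt — sum the magnitudes of each area piece.
0–1 s: |½(1 + 5)(1)| = 3 cm
1–4 s: |½(5 + 1)(3)| = 9 cm
4–9 s: v = 0 at t = 29/6 s; triangle areas 5/12 + 125/12 = 65/6 cm
Total distance = 137/6 cm

137/6 cm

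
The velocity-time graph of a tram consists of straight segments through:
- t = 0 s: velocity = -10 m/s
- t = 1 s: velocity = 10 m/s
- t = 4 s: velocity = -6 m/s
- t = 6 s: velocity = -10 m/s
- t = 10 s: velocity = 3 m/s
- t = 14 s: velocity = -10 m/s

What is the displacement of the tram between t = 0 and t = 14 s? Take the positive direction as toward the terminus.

-38 m

Displacement is the signed area under the v-t curve.
0–1 s: ½(-10 + 10)(1) = 0 m
1–4 s: ½(10 + -6)(3) = 6 m
4–6 s: ½(-6 + -10)(2) = -16 m
6–10 s: ½(-10 + 3)(4) = -14 m
10–14 s: ½(3 + -10)(4) = -14 m
Net displacement = -38 m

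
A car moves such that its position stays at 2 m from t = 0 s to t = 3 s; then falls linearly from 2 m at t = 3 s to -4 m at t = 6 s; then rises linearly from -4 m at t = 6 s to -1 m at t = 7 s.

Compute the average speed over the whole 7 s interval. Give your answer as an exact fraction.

9/7 m/s

Average speed = (total path length)/(elapsed time); on a piecewise-linear x-t graph the path length is Σ|Δx|.
0–3 s: |Δx| = |2 − 2| = 0 m
3–6 s: |Δx| = |-4 − 2| = 6 m
6–7 s: |Δx| = |-1 − -4| = 3 m
Total path = 9 m; average speed = 9/7 = 9/7 m/s.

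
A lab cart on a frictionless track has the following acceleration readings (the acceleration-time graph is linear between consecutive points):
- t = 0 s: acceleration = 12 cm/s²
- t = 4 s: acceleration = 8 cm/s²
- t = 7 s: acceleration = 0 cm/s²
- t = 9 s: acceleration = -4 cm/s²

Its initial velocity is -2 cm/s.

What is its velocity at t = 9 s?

46 cm/s

Δv equals the area under the a-t graph; then v = v₀ + Δv.
0–4 s: ½(12 + 8)(4) = 40 cm/s
4–7 s: ½(8 + 0)(3) = 12 cm/s
7–9 s: ½(0 + -4)(2) = -4 cm/s
Δv = 48 cm/s, so v(9) = -2 + (48) = 46 cm/s.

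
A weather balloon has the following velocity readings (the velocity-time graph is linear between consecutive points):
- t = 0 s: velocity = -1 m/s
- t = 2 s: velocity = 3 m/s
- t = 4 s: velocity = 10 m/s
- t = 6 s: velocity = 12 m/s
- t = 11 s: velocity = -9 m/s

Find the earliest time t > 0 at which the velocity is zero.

t = 0.5 s

v changes sign on 0–2 s (from -1 to 3); the graph is linear there, so v = 0 at t = 0 + (1)·(2 − 0)/(3 − -1) = 0.5 s.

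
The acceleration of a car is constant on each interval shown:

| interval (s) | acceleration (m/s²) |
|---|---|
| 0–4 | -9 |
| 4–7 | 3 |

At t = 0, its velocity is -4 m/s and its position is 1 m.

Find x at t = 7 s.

-193.5 m

On each constant-a segment, Δv = aΔt and Δx = v₀Δt + ½aΔt²; chain segment to segment.
0–4 s: v starts -4 m/s; Δx = -4·4 + ½·-9·4² = -88 m; v ends -40 m/s.
4–7 s: v starts -40 m/s; Δx = -40·3 + ½·3·3² = -106.5 m; v ends -31 m/s.
x(7) = 1 + Σ Δx = -193.5 m.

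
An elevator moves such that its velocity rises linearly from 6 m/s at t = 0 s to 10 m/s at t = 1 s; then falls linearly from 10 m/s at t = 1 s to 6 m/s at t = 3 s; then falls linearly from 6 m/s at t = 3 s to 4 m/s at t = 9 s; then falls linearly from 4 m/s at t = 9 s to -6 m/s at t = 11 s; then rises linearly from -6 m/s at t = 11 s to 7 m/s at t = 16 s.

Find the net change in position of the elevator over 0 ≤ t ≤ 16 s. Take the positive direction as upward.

54.5 m

Displacement is the signed area under the v-t curve.
0–1 s: ½(6 + 10)(1) = 8 m
1–3 s: ½(10 + 6)(2) = 16 m
3–9 s: ½(6 + 4)(6) = 30 m
9–11 s: ½(4 + -6)(2) = -2 m
11–16 s: ½(-6 + 7)(5) = 2.5 m
Net displacement = 54.5 m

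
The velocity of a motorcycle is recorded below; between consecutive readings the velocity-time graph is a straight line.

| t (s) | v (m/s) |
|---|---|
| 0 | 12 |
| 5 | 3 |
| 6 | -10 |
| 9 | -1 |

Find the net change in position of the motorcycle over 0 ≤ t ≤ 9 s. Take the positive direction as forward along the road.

17.5 m

Displacement is the signed area under the v-t curve.
0–5 s: ½(12 + 3)(5) = 37.5 m
5–6 s: ½(3 + -10)(1) = -3.5 m
6–9 s: ½(-10 + -1)(3) = -16.5 m
Net displacement = 17.5 m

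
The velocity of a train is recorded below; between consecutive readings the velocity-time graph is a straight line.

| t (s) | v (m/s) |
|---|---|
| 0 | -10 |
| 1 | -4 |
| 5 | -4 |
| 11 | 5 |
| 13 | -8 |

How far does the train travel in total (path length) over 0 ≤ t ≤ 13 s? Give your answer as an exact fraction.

Total distance travelled is ∫|v| dt — sum the magnitudes of each area piece.
0–1 s: |½(-10 + -4)(1)| = 7 m
1–5 s: |-4| × 4 = 16 m
5–11 s: v = 0 at t = 23/3 s; triangle areas 16/3 + 25/3 = 41/3 m
11–13 s: v = 0 at t = 153/13 s; triangle areas 25/13 + 64/13 = 89/13 m
Total distance = 1697/39 m

1697/39 m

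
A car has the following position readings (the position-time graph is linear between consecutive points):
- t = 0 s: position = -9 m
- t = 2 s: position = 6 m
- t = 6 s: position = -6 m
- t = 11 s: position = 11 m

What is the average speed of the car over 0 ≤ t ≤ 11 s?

4 m/s

Average speed = (total path length)/(elapsed time); on a piecewise-linear x-t graph the path length is Σ|Δx|.
0–2 s: |Δx| = |6 − -9| = 15 m
2–6 s: |Δx| = |-6 − 6| = 12 m
6–11 s: |Δx| = |11 − -6| = 17 m
Total path = 44 m; average speed = 44/11 = 4 m/s.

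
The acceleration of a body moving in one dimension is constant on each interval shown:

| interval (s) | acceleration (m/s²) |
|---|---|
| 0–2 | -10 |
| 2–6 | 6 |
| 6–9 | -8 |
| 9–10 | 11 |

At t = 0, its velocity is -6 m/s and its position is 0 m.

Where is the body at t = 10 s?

On each constant-a segment, Δv = aΔt and Δx = v₀Δt + ½aΔt²; chain segment to segment.
0–2 s: v starts -6 m/s; Δx = -6·2 + ½·-10·2² = -32 m; v ends -26 m/s.
2–6 s: v starts -26 m/s; Δx = -26·4 + ½·6·4² = -56 m; v ends -2 m/s.
6–9 s: v starts -2 m/s; Δx = -2·3 + ½·-8·3² = -42 m; v ends -26 m/s.
9–10 s: v starts -26 m/s; Δx = -26·1 + ½·11·1² = -20.5 m; v ends -15 m/s.
x(10) = 0 + Σ Δx = -150.5 m.

-150.5 m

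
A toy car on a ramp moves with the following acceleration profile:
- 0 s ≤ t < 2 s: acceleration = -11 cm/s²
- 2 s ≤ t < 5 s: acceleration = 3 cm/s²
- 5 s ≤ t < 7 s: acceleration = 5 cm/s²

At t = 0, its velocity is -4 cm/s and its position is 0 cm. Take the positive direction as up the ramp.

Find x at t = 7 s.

-118.5 cm

On each constant-a segment, Δv = aΔt and Δx = v₀Δt + ½aΔt²; chain segment to segment.
0–2 s: v starts -4 cm/s; Δx = -4·2 + ½·-11·2² = -30 cm; v ends -26 cm/s.
2–5 s: v starts -26 cm/s; Δx = -26·3 + ½·3·3² = -64.5 cm; v ends -17 cm/s.
5–7 s: v starts -17 cm/s; Δx = -17·2 + ½·5·2² = -24 cm; v ends -7 cm/s.
x(7) = 0 + Σ Δx = -118.5 cm.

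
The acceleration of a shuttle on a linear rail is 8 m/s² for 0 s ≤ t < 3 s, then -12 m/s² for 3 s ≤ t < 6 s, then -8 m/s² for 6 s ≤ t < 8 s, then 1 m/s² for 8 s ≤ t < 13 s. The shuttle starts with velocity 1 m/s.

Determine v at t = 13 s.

-22 m/s

Δv equals the area under the a-t graph; then v = v₀ + Δv.
0–3 s: 8 × 3 = 24 m/s
3–6 s: -12 × 3 = -36 m/s
6–8 s: -8 × 2 = -16 m/s
8–13 s: 1 × 5 = 5 m/s
Δv = -23 m/s, so v(13) = 1 + (-23) = -22 m/s.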